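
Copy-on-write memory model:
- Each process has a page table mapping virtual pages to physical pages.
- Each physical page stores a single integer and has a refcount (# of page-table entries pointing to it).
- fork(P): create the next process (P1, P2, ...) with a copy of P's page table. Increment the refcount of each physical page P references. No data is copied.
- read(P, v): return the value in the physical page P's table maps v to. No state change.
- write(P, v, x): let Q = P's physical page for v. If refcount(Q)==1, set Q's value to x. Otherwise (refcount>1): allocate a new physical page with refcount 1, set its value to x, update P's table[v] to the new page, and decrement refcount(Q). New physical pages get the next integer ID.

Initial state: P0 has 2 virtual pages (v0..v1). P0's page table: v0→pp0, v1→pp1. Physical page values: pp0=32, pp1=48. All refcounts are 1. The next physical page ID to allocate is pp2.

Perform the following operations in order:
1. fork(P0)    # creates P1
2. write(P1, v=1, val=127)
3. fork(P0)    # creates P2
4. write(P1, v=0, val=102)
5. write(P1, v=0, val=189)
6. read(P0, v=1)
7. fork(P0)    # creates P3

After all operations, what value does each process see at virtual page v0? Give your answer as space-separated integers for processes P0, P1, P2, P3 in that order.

Op 1: fork(P0) -> P1. 2 ppages; refcounts: pp0:2 pp1:2
Op 2: write(P1, v1, 127). refcount(pp1)=2>1 -> COPY to pp2. 3 ppages; refcounts: pp0:2 pp1:1 pp2:1
Op 3: fork(P0) -> P2. 3 ppages; refcounts: pp0:3 pp1:2 pp2:1
Op 4: write(P1, v0, 102). refcount(pp0)=3>1 -> COPY to pp3. 4 ppages; refcounts: pp0:2 pp1:2 pp2:1 pp3:1
Op 5: write(P1, v0, 189). refcount(pp3)=1 -> write in place. 4 ppages; refcounts: pp0:2 pp1:2 pp2:1 pp3:1
Op 6: read(P0, v1) -> 48. No state change.
Op 7: fork(P0) -> P3. 4 ppages; refcounts: pp0:3 pp1:3 pp2:1 pp3:1
P0: v0 -> pp0 = 32
P1: v0 -> pp3 = 189
P2: v0 -> pp0 = 32
P3: v0 -> pp0 = 32

Answer: 32 189 32 32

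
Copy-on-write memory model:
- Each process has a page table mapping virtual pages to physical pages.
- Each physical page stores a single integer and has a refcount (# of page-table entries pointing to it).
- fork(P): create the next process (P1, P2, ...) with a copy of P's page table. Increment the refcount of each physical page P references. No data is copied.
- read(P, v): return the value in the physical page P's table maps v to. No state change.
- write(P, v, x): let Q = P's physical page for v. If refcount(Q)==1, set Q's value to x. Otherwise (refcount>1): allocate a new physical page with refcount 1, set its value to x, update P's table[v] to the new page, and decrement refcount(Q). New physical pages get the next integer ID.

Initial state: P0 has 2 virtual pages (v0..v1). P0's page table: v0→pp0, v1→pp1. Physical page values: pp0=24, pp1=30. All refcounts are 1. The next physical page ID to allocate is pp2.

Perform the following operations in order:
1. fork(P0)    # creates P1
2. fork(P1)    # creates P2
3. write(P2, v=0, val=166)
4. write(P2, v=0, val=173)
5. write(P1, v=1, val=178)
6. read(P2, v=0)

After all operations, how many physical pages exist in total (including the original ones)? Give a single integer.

Op 1: fork(P0) -> P1. 2 ppages; refcounts: pp0:2 pp1:2
Op 2: fork(P1) -> P2. 2 ppages; refcounts: pp0:3 pp1:3
Op 3: write(P2, v0, 166). refcount(pp0)=3>1 -> COPY to pp2. 3 ppages; refcounts: pp0:2 pp1:3 pp2:1
Op 4: write(P2, v0, 173). refcount(pp2)=1 -> write in place. 3 ppages; refcounts: pp0:2 pp1:3 pp2:1
Op 5: write(P1, v1, 178). refcount(pp1)=3>1 -> COPY to pp3. 4 ppages; refcounts: pp0:2 pp1:2 pp2:1 pp3:1
Op 6: read(P2, v0) -> 173. No state change.

Answer: 4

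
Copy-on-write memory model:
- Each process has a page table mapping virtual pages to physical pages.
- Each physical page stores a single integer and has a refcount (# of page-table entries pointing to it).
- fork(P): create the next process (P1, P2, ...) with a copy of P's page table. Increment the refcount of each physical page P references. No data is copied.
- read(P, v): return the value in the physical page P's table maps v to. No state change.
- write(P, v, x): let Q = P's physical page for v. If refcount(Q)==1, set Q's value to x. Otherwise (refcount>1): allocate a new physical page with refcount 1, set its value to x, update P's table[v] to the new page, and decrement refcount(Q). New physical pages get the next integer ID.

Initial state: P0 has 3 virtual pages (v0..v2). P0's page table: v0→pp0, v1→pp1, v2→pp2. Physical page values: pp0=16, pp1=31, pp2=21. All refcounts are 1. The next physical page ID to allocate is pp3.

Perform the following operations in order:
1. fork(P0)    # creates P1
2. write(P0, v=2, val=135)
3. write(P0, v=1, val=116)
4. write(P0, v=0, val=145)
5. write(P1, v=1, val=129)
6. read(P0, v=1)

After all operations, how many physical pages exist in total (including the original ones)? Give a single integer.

Answer: 6

Derivation:
Op 1: fork(P0) -> P1. 3 ppages; refcounts: pp0:2 pp1:2 pp2:2
Op 2: write(P0, v2, 135). refcount(pp2)=2>1 -> COPY to pp3. 4 ppages; refcounts: pp0:2 pp1:2 pp2:1 pp3:1
Op 3: write(P0, v1, 116). refcount(pp1)=2>1 -> COPY to pp4. 5 ppages; refcounts: pp0:2 pp1:1 pp2:1 pp3:1 pp4:1
Op 4: write(P0, v0, 145). refcount(pp0)=2>1 -> COPY to pp5. 6 ppages; refcounts: pp0:1 pp1:1 pp2:1 pp3:1 pp4:1 pp5:1
Op 5: write(P1, v1, 129). refcount(pp1)=1 -> write in place. 6 ppages; refcounts: pp0:1 pp1:1 pp2:1 pp3:1 pp4:1 pp5:1
Op 6: read(P0, v1) -> 116. No state change.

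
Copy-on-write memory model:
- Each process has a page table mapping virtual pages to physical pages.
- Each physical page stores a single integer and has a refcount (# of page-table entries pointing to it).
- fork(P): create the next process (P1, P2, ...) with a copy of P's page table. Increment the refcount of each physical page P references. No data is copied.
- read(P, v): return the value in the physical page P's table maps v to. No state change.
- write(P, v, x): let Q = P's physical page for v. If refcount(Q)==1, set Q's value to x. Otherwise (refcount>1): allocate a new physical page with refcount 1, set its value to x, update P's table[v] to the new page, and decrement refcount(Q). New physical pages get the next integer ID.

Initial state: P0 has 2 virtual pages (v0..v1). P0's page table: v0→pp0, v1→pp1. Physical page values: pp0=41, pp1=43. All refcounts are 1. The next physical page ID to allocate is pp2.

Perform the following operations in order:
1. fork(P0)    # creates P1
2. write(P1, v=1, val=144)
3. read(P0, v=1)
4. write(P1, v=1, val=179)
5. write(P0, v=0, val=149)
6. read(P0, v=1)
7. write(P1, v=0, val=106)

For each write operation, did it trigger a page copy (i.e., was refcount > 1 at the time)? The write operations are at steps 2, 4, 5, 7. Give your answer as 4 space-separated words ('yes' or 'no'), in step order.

Op 1: fork(P0) -> P1. 2 ppages; refcounts: pp0:2 pp1:2
Op 2: write(P1, v1, 144). refcount(pp1)=2>1 -> COPY to pp2. 3 ppages; refcounts: pp0:2 pp1:1 pp2:1
Op 3: read(P0, v1) -> 43. No state change.
Op 4: write(P1, v1, 179). refcount(pp2)=1 -> write in place. 3 ppages; refcounts: pp0:2 pp1:1 pp2:1
Op 5: write(P0, v0, 149). refcount(pp0)=2>1 -> COPY to pp3. 4 ppages; refcounts: pp0:1 pp1:1 pp2:1 pp3:1
Op 6: read(P0, v1) -> 43. No state change.
Op 7: write(P1, v0, 106). refcount(pp0)=1 -> write in place. 4 ppages; refcounts: pp0:1 pp1:1 pp2:1 pp3:1

yes no yes no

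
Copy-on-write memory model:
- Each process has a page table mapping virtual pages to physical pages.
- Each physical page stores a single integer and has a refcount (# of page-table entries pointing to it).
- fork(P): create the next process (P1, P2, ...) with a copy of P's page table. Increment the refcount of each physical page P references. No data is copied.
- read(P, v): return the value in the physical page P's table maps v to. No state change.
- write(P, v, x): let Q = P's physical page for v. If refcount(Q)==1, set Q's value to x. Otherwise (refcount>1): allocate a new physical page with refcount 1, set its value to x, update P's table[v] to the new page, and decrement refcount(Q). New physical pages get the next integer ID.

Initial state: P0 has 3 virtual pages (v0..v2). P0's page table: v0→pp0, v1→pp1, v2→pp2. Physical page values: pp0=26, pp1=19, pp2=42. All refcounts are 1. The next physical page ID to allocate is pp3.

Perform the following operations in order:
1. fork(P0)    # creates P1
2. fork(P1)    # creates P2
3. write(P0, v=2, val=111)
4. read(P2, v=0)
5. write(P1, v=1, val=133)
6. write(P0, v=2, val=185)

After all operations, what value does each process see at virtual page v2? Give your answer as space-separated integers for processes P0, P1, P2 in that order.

Op 1: fork(P0) -> P1. 3 ppages; refcounts: pp0:2 pp1:2 pp2:2
Op 2: fork(P1) -> P2. 3 ppages; refcounts: pp0:3 pp1:3 pp2:3
Op 3: write(P0, v2, 111). refcount(pp2)=3>1 -> COPY to pp3. 4 ppages; refcounts: pp0:3 pp1:3 pp2:2 pp3:1
Op 4: read(P2, v0) -> 26. No state change.
Op 5: write(P1, v1, 133). refcount(pp1)=3>1 -> COPY to pp4. 5 ppages; refcounts: pp0:3 pp1:2 pp2:2 pp3:1 pp4:1
Op 6: write(P0, v2, 185). refcount(pp3)=1 -> write in place. 5 ppages; refcounts: pp0:3 pp1:2 pp2:2 pp3:1 pp4:1
P0: v2 -> pp3 = 185
P1: v2 -> pp2 = 42
P2: v2 -> pp2 = 42

Answer: 185 42 42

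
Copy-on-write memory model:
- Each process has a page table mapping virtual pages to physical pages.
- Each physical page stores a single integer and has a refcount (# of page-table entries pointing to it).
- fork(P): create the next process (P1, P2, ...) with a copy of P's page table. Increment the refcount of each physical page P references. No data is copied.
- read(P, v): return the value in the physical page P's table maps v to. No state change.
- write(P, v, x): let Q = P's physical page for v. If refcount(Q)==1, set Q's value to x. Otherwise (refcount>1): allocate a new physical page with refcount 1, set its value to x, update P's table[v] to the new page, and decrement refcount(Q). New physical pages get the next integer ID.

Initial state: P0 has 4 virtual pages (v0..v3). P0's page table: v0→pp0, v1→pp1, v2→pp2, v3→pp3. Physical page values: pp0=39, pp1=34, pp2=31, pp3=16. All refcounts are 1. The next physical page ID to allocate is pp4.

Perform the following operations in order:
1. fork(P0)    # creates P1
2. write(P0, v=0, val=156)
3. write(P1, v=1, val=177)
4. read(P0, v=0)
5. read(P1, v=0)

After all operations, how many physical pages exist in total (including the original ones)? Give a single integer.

Answer: 6

Derivation:
Op 1: fork(P0) -> P1. 4 ppages; refcounts: pp0:2 pp1:2 pp2:2 pp3:2
Op 2: write(P0, v0, 156). refcount(pp0)=2>1 -> COPY to pp4. 5 ppages; refcounts: pp0:1 pp1:2 pp2:2 pp3:2 pp4:1
Op 3: write(P1, v1, 177). refcount(pp1)=2>1 -> COPY to pp5. 6 ppages; refcounts: pp0:1 pp1:1 pp2:2 pp3:2 pp4:1 pp5:1
Op 4: read(P0, v0) -> 156. No state change.
Op 5: read(P1, v0) -> 39. No state change.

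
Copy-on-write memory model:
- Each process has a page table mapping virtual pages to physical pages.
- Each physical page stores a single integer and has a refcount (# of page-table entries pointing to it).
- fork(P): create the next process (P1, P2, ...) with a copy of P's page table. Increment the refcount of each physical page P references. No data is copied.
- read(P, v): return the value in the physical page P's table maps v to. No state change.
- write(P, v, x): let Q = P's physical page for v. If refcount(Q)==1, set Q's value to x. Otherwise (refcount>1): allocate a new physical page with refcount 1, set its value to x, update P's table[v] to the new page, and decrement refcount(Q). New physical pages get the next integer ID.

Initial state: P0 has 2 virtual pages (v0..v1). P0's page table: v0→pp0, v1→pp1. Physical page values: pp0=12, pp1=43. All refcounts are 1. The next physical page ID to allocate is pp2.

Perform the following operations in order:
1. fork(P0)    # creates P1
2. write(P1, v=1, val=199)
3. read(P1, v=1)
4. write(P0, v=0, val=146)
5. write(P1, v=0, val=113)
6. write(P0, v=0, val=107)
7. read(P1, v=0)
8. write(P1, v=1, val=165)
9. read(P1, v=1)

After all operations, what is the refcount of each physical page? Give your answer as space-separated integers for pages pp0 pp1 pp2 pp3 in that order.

Op 1: fork(P0) -> P1. 2 ppages; refcounts: pp0:2 pp1:2
Op 2: write(P1, v1, 199). refcount(pp1)=2>1 -> COPY to pp2. 3 ppages; refcounts: pp0:2 pp1:1 pp2:1
Op 3: read(P1, v1) -> 199. No state change.
Op 4: write(P0, v0, 146). refcount(pp0)=2>1 -> COPY to pp3. 4 ppages; refcounts: pp0:1 pp1:1 pp2:1 pp3:1
Op 5: write(P1, v0, 113). refcount(pp0)=1 -> write in place. 4 ppages; refcounts: pp0:1 pp1:1 pp2:1 pp3:1
Op 6: write(P0, v0, 107). refcount(pp3)=1 -> write in place. 4 ppages; refcounts: pp0:1 pp1:1 pp2:1 pp3:1
Op 7: read(P1, v0) -> 113. No state change.
Op 8: write(P1, v1, 165). refcount(pp2)=1 -> write in place. 4 ppages; refcounts: pp0:1 pp1:1 pp2:1 pp3:1
Op 9: read(P1, v1) -> 165. No state change.

Answer: 1 1 1 1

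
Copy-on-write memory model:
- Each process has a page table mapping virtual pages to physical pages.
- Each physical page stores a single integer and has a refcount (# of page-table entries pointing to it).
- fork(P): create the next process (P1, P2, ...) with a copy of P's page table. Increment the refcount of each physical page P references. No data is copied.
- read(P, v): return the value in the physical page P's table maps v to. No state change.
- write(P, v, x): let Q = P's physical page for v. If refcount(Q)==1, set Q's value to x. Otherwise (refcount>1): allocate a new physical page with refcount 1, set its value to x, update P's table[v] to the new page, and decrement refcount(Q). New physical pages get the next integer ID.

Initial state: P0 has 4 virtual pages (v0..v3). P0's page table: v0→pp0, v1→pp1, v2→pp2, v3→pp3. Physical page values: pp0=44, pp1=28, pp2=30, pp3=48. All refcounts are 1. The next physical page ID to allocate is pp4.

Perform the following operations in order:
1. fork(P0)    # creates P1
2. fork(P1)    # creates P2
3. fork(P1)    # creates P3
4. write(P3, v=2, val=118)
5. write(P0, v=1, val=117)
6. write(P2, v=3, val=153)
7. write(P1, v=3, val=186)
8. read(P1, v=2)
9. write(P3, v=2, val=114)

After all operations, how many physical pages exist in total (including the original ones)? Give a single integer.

Op 1: fork(P0) -> P1. 4 ppages; refcounts: pp0:2 pp1:2 pp2:2 pp3:2
Op 2: fork(P1) -> P2. 4 ppages; refcounts: pp0:3 pp1:3 pp2:3 pp3:3
Op 3: fork(P1) -> P3. 4 ppages; refcounts: pp0:4 pp1:4 pp2:4 pp3:4
Op 4: write(P3, v2, 118). refcount(pp2)=4>1 -> COPY to pp4. 5 ppages; refcounts: pp0:4 pp1:4 pp2:3 pp3:4 pp4:1
Op 5: write(P0, v1, 117). refcount(pp1)=4>1 -> COPY to pp5. 6 ppages; refcounts: pp0:4 pp1:3 pp2:3 pp3:4 pp4:1 pp5:1
Op 6: write(P2, v3, 153). refcount(pp3)=4>1 -> COPY to pp6. 7 ppages; refcounts: pp0:4 pp1:3 pp2:3 pp3:3 pp4:1 pp5:1 pp6:1
Op 7: write(P1, v3, 186). refcount(pp3)=3>1 -> COPY to pp7. 8 ppages; refcounts: pp0:4 pp1:3 pp2:3 pp3:2 pp4:1 pp5:1 pp6:1 pp7:1
Op 8: read(P1, v2) -> 30. No state change.
Op 9: write(P3, v2, 114). refcount(pp4)=1 -> write in place. 8 ppages; refcounts: pp0:4 pp1:3 pp2:3 pp3:2 pp4:1 pp5:1 pp6:1 pp7:1

Answer: 8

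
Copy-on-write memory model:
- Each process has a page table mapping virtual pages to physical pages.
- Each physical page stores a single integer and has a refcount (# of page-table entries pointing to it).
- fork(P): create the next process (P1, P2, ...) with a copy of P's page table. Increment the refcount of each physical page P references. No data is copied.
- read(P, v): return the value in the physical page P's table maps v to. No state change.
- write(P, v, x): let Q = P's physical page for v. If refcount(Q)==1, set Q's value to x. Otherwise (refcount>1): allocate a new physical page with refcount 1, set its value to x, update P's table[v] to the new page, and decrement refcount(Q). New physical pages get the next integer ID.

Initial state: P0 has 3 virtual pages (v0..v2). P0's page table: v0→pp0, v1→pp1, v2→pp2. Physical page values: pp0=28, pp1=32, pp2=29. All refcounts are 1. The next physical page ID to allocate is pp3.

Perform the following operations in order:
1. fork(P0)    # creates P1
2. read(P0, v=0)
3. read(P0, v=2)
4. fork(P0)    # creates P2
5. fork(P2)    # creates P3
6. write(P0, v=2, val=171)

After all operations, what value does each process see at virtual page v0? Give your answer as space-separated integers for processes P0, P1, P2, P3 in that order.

Answer: 28 28 28 28

Derivation:
Op 1: fork(P0) -> P1. 3 ppages; refcounts: pp0:2 pp1:2 pp2:2
Op 2: read(P0, v0) -> 28. No state change.
Op 3: read(P0, v2) -> 29. No state change.
Op 4: fork(P0) -> P2. 3 ppages; refcounts: pp0:3 pp1:3 pp2:3
Op 5: fork(P2) -> P3. 3 ppages; refcounts: pp0:4 pp1:4 pp2:4
Op 6: write(P0, v2, 171). refcount(pp2)=4>1 -> COPY to pp3. 4 ppages; refcounts: pp0:4 pp1:4 pp2:3 pp3:1
P0: v0 -> pp0 = 28
P1: v0 -> pp0 = 28
P2: v0 -> pp0 = 28
P3: v0 -> pp0 = 28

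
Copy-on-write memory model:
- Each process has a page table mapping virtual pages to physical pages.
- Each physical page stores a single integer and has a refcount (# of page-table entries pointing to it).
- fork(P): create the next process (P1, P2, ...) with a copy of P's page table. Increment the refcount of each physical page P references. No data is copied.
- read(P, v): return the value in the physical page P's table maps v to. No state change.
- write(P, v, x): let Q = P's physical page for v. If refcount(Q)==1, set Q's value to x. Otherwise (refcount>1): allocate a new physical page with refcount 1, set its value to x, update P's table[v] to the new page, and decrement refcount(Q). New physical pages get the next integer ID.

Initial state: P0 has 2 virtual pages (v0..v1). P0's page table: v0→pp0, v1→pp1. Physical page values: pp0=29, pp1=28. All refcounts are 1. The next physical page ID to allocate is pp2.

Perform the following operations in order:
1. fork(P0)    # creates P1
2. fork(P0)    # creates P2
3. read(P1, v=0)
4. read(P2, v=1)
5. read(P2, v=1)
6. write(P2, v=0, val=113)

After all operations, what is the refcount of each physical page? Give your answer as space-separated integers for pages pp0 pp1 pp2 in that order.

Answer: 2 3 1

Derivation:
Op 1: fork(P0) -> P1. 2 ppages; refcounts: pp0:2 pp1:2
Op 2: fork(P0) -> P2. 2 ppages; refcounts: pp0:3 pp1:3
Op 3: read(P1, v0) -> 29. No state change.
Op 4: read(P2, v1) -> 28. No state change.
Op 5: read(P2, v1) -> 28. No state change.
Op 6: write(P2, v0, 113). refcount(pp0)=3>1 -> COPY to pp2. 3 ppages; refcounts: pp0:2 pp1:3 pp2:1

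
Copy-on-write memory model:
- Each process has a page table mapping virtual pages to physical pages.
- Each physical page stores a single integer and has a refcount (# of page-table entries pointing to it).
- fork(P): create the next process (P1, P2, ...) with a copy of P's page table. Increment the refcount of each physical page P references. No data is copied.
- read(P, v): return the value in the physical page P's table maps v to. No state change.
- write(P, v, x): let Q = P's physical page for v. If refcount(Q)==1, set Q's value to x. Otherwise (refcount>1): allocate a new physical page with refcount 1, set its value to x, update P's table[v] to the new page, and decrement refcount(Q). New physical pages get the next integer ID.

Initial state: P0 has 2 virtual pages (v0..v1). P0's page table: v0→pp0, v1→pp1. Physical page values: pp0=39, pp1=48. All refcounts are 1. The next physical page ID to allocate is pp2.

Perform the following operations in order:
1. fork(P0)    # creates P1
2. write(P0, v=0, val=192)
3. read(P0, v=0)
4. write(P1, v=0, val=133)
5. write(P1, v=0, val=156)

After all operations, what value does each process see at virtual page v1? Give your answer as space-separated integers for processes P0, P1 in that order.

Op 1: fork(P0) -> P1. 2 ppages; refcounts: pp0:2 pp1:2
Op 2: write(P0, v0, 192). refcount(pp0)=2>1 -> COPY to pp2. 3 ppages; refcounts: pp0:1 pp1:2 pp2:1
Op 3: read(P0, v0) -> 192. No state change.
Op 4: write(P1, v0, 133). refcount(pp0)=1 -> write in place. 3 ppages; refcounts: pp0:1 pp1:2 pp2:1
Op 5: write(P1, v0, 156). refcount(pp0)=1 -> write in place. 3 ppages; refcounts: pp0:1 pp1:2 pp2:1
P0: v1 -> pp1 = 48
P1: v1 -> pp1 = 48

Answer: 48 48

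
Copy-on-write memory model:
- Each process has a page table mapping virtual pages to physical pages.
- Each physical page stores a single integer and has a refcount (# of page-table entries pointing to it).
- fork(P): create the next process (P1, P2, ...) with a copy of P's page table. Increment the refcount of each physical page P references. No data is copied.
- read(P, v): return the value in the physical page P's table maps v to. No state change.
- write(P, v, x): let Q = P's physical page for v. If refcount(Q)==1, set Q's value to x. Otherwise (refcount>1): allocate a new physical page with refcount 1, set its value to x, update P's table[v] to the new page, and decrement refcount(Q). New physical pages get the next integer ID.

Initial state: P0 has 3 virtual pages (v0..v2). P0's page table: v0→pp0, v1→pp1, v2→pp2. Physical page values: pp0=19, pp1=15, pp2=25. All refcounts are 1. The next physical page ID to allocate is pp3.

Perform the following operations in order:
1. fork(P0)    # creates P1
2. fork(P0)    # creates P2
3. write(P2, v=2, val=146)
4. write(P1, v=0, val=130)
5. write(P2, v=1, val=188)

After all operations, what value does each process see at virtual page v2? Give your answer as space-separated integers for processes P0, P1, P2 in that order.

Op 1: fork(P0) -> P1. 3 ppages; refcounts: pp0:2 pp1:2 pp2:2
Op 2: fork(P0) -> P2. 3 ppages; refcounts: pp0:3 pp1:3 pp2:3
Op 3: write(P2, v2, 146). refcount(pp2)=3>1 -> COPY to pp3. 4 ppages; refcounts: pp0:3 pp1:3 pp2:2 pp3:1
Op 4: write(P1, v0, 130). refcount(pp0)=3>1 -> COPY to pp4. 5 ppages; refcounts: pp0:2 pp1:3 pp2:2 pp3:1 pp4:1
Op 5: write(P2, v1, 188). refcount(pp1)=3>1 -> COPY to pp5. 6 ppages; refcounts: pp0:2 pp1:2 pp2:2 pp3:1 pp4:1 pp5:1
P0: v2 -> pp2 = 25
P1: v2 -> pp2 = 25
P2: v2 -> pp3 = 146

Answer: 25 25 146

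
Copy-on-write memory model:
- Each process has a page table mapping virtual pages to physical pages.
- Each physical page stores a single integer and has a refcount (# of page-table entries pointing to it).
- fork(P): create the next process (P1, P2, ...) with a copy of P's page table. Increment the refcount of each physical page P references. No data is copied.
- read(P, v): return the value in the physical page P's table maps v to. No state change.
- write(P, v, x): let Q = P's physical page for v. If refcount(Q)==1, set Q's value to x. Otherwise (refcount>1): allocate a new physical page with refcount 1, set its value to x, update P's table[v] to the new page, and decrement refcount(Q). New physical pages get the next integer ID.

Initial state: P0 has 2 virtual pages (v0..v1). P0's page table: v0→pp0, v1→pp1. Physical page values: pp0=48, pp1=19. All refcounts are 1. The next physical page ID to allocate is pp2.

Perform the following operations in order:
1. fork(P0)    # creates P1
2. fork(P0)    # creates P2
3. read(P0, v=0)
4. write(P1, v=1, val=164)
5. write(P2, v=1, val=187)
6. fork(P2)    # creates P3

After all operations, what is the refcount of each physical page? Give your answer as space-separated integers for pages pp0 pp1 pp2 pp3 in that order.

Answer: 4 1 1 2

Derivation:
Op 1: fork(P0) -> P1. 2 ppages; refcounts: pp0:2 pp1:2
Op 2: fork(P0) -> P2. 2 ppages; refcounts: pp0:3 pp1:3
Op 3: read(P0, v0) -> 48. No state change.
Op 4: write(P1, v1, 164). refcount(pp1)=3>1 -> COPY to pp2. 3 ppages; refcounts: pp0:3 pp1:2 pp2:1
Op 5: write(P2, v1, 187). refcount(pp1)=2>1 -> COPY to pp3. 4 ppages; refcounts: pp0:3 pp1:1 pp2:1 pp3:1
Op 6: fork(P2) -> P3. 4 ppages; refcounts: pp0:4 pp1:1 pp2:1 pp3:2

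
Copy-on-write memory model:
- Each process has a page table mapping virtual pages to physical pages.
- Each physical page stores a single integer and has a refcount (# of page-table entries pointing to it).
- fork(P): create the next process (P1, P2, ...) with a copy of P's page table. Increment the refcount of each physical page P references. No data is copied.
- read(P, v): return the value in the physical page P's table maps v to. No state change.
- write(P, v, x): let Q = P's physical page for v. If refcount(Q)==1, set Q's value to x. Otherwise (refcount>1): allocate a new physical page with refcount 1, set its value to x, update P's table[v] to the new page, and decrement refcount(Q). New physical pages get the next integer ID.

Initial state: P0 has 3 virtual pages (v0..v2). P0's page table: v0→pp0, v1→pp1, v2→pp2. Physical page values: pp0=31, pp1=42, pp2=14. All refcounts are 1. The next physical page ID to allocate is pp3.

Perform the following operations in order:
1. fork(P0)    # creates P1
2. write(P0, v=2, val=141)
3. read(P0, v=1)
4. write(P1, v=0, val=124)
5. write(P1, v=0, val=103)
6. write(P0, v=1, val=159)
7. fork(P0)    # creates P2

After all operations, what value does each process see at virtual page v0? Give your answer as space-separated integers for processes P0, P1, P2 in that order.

Op 1: fork(P0) -> P1. 3 ppages; refcounts: pp0:2 pp1:2 pp2:2
Op 2: write(P0, v2, 141). refcount(pp2)=2>1 -> COPY to pp3. 4 ppages; refcounts: pp0:2 pp1:2 pp2:1 pp3:1
Op 3: read(P0, v1) -> 42. No state change.
Op 4: write(P1, v0, 124). refcount(pp0)=2>1 -> COPY to pp4. 5 ppages; refcounts: pp0:1 pp1:2 pp2:1 pp3:1 pp4:1
Op 5: write(P1, v0, 103). refcount(pp4)=1 -> write in place. 5 ppages; refcounts: pp0:1 pp1:2 pp2:1 pp3:1 pp4:1
Op 6: write(P0, v1, 159). refcount(pp1)=2>1 -> COPY to pp5. 6 ppages; refcounts: pp0:1 pp1:1 pp2:1 pp3:1 pp4:1 pp5:1
Op 7: fork(P0) -> P2. 6 ppages; refcounts: pp0:2 pp1:1 pp2:1 pp3:2 pp4:1 pp5:2
P0: v0 -> pp0 = 31
P1: v0 -> pp4 = 103
P2: v0 -> pp0 = 31

Answer: 31 103 31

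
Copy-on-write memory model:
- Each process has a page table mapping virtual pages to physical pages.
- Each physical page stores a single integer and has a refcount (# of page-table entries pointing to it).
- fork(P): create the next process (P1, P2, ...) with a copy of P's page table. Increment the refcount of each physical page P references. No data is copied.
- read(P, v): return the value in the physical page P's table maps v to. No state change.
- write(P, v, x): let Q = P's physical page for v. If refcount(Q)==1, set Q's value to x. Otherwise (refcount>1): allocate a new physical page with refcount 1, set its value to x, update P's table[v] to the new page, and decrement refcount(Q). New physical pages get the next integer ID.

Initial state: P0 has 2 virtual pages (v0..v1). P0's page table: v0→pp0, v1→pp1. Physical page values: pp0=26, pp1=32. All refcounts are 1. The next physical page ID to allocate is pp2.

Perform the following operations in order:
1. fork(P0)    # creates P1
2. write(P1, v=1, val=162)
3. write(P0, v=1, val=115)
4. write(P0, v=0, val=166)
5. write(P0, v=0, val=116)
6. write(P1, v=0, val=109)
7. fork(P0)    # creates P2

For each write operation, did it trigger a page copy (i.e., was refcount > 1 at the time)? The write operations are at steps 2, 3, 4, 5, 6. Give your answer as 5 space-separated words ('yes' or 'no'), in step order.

Op 1: fork(P0) -> P1. 2 ppages; refcounts: pp0:2 pp1:2
Op 2: write(P1, v1, 162). refcount(pp1)=2>1 -> COPY to pp2. 3 ppages; refcounts: pp0:2 pp1:1 pp2:1
Op 3: write(P0, v1, 115). refcount(pp1)=1 -> write in place. 3 ppages; refcounts: pp0:2 pp1:1 pp2:1
Op 4: write(P0, v0, 166). refcount(pp0)=2>1 -> COPY to pp3. 4 ppages; refcounts: pp0:1 pp1:1 pp2:1 pp3:1
Op 5: write(P0, v0, 116). refcount(pp3)=1 -> write in place. 4 ppages; refcounts: pp0:1 pp1:1 pp2:1 pp3:1
Op 6: write(P1, v0, 109). refcount(pp0)=1 -> write in place. 4 ppages; refcounts: pp0:1 pp1:1 pp2:1 pp3:1
Op 7: fork(P0) -> P2. 4 ppages; refcounts: pp0:1 pp1:2 pp2:1 pp3:2

yes no yes no no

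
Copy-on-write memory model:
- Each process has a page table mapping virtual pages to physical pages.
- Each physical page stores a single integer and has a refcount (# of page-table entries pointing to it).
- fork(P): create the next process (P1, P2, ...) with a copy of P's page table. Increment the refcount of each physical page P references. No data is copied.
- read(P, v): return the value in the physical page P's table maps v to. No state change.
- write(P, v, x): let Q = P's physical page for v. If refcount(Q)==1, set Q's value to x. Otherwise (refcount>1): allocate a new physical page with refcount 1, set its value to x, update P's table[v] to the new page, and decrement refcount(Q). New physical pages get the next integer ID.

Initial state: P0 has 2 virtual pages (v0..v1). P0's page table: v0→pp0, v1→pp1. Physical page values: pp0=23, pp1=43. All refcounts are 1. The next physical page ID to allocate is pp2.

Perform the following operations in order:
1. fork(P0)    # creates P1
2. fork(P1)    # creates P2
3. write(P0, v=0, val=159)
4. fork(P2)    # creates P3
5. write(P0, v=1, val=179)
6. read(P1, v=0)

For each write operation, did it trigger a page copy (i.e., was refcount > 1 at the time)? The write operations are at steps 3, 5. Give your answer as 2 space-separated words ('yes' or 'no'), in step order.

Op 1: fork(P0) -> P1. 2 ppages; refcounts: pp0:2 pp1:2
Op 2: fork(P1) -> P2. 2 ppages; refcounts: pp0:3 pp1:3
Op 3: write(P0, v0, 159). refcount(pp0)=3>1 -> COPY to pp2. 3 ppages; refcounts: pp0:2 pp1:3 pp2:1
Op 4: fork(P2) -> P3. 3 ppages; refcounts: pp0:3 pp1:4 pp2:1
Op 5: write(P0, v1, 179). refcount(pp1)=4>1 -> COPY to pp3. 4 ppages; refcounts: pp0:3 pp1:3 pp2:1 pp3:1
Op 6: read(P1, v0) -> 23. No state change.

yes yes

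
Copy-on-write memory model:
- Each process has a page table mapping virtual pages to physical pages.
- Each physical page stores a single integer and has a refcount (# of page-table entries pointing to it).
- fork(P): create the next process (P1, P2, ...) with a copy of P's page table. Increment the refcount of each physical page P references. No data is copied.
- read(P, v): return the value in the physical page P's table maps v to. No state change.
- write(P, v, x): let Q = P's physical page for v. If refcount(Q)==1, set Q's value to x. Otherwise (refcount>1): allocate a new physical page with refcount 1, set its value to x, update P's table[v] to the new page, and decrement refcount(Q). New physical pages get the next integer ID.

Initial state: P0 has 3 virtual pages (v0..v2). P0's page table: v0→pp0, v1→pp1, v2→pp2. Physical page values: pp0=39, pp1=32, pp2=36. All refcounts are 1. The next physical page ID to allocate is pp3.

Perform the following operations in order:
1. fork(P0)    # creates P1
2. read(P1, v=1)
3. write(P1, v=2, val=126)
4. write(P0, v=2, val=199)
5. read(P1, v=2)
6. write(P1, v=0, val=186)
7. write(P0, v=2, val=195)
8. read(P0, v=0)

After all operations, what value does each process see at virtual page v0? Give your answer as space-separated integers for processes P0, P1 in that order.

Answer: 39 186

Derivation:
Op 1: fork(P0) -> P1. 3 ppages; refcounts: pp0:2 pp1:2 pp2:2
Op 2: read(P1, v1) -> 32. No state change.
Op 3: write(P1, v2, 126). refcount(pp2)=2>1 -> COPY to pp3. 4 ppages; refcounts: pp0:2 pp1:2 pp2:1 pp3:1
Op 4: write(P0, v2, 199). refcount(pp2)=1 -> write in place. 4 ppages; refcounts: pp0:2 pp1:2 pp2:1 pp3:1
Op 5: read(P1, v2) -> 126. No state change.
Op 6: write(P1, v0, 186). refcount(pp0)=2>1 -> COPY to pp4. 5 ppages; refcounts: pp0:1 pp1:2 pp2:1 pp3:1 pp4:1
Op 7: write(P0, v2, 195). refcount(pp2)=1 -> write in place. 5 ppages; refcounts: pp0:1 pp1:2 pp2:1 pp3:1 pp4:1
Op 8: read(P0, v0) -> 39. No state change.
P0: v0 -> pp0 = 39
P1: v0 -> pp4 = 186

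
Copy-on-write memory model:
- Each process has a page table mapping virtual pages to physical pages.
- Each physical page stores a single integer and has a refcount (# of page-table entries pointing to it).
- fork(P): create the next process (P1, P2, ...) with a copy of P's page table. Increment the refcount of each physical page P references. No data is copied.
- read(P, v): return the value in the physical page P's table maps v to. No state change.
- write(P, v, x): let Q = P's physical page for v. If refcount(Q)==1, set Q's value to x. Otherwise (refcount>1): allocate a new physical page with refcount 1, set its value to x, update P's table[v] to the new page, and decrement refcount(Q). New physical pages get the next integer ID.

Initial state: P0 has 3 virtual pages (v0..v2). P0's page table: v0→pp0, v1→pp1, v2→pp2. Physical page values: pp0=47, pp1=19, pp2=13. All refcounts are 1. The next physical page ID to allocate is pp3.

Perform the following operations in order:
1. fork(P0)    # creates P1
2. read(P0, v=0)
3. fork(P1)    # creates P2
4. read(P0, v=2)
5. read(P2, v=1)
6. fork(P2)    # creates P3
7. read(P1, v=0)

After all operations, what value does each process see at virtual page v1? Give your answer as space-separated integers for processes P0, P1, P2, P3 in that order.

Op 1: fork(P0) -> P1. 3 ppages; refcounts: pp0:2 pp1:2 pp2:2
Op 2: read(P0, v0) -> 47. No state change.
Op 3: fork(P1) -> P2. 3 ppages; refcounts: pp0:3 pp1:3 pp2:3
Op 4: read(P0, v2) -> 13. No state change.
Op 5: read(P2, v1) -> 19. No state change.
Op 6: fork(P2) -> P3. 3 ppages; refcounts: pp0:4 pp1:4 pp2:4
Op 7: read(P1, v0) -> 47. No state change.
P0: v1 -> pp1 = 19
P1: v1 -> pp1 = 19
P2: v1 -> pp1 = 19
P3: v1 -> pp1 = 19

Answer: 19 19 19 19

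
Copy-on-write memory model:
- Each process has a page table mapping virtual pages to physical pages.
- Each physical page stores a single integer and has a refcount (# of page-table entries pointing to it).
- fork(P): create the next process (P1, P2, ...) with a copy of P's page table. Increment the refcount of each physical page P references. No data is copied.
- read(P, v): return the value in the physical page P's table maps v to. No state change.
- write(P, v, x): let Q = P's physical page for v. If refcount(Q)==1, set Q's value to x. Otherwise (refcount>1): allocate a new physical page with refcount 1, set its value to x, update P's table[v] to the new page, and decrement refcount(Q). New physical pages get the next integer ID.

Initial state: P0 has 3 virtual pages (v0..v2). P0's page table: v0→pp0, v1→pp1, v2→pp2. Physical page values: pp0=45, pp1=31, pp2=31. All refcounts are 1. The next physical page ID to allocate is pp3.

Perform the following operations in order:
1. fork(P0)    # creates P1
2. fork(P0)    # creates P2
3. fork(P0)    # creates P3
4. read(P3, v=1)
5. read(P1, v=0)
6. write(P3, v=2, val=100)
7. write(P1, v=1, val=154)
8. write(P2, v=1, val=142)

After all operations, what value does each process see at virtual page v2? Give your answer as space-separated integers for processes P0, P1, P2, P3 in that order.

Answer: 31 31 31 100

Derivation:
Op 1: fork(P0) -> P1. 3 ppages; refcounts: pp0:2 pp1:2 pp2:2
Op 2: fork(P0) -> P2. 3 ppages; refcounts: pp0:3 pp1:3 pp2:3
Op 3: fork(P0) -> P3. 3 ppages; refcounts: pp0:4 pp1:4 pp2:4
Op 4: read(P3, v1) -> 31. No state change.
Op 5: read(P1, v0) -> 45. No state change.
Op 6: write(P3, v2, 100). refcount(pp2)=4>1 -> COPY to pp3. 4 ppages; refcounts: pp0:4 pp1:4 pp2:3 pp3:1
Op 7: write(P1, v1, 154). refcount(pp1)=4>1 -> COPY to pp4. 5 ppages; refcounts: pp0:4 pp1:3 pp2:3 pp3:1 pp4:1
Op 8: write(P2, v1, 142). refcount(pp1)=3>1 -> COPY to pp5. 6 ppages; refcounts: pp0:4 pp1:2 pp2:3 pp3:1 pp4:1 pp5:1
P0: v2 -> pp2 = 31
P1: v2 -> pp2 = 31
P2: v2 -> pp2 = 31
P3: v2 -> pp3 = 100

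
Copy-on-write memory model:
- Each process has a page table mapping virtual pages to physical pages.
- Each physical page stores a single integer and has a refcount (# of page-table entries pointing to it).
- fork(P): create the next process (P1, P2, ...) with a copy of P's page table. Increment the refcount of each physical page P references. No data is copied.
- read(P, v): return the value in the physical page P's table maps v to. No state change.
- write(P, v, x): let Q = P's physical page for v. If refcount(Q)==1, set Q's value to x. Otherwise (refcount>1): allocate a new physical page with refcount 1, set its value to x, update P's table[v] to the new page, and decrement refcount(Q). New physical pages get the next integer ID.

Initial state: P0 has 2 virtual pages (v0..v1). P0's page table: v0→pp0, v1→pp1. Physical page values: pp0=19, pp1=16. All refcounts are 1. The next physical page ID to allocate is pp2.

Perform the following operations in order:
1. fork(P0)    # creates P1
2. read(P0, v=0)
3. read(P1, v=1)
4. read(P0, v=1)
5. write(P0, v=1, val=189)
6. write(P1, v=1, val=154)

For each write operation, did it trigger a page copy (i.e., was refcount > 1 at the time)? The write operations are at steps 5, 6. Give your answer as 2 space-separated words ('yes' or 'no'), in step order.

Op 1: fork(P0) -> P1. 2 ppages; refcounts: pp0:2 pp1:2
Op 2: read(P0, v0) -> 19. No state change.
Op 3: read(P1, v1) -> 16. No state change.
Op 4: read(P0, v1) -> 16. No state change.
Op 5: write(P0, v1, 189). refcount(pp1)=2>1 -> COPY to pp2. 3 ppages; refcounts: pp0:2 pp1:1 pp2:1
Op 6: write(P1, v1, 154). refcount(pp1)=1 -> write in place. 3 ppages; refcounts: pp0:2 pp1:1 pp2:1

yes no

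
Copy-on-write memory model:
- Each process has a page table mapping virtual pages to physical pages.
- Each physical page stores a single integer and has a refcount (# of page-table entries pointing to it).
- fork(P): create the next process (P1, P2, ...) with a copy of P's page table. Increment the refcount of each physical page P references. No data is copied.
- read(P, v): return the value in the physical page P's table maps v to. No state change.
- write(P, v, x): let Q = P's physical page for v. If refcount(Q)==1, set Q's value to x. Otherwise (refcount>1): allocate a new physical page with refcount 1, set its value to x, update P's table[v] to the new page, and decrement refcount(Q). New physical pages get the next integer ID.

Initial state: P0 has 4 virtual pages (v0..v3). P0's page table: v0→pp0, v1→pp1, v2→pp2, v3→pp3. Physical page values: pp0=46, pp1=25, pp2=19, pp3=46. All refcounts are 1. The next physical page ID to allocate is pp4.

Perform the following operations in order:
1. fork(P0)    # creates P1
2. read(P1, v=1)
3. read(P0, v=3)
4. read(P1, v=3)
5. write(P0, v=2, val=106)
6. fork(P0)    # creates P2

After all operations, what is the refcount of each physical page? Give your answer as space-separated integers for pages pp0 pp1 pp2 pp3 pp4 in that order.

Answer: 3 3 1 3 2

Derivation:
Op 1: fork(P0) -> P1. 4 ppages; refcounts: pp0:2 pp1:2 pp2:2 pp3:2
Op 2: read(P1, v1) -> 25. No state change.
Op 3: read(P0, v3) -> 46. No state change.
Op 4: read(P1, v3) -> 46. No state change.
Op 5: write(P0, v2, 106). refcount(pp2)=2>1 -> COPY to pp4. 5 ppages; refcounts: pp0:2 pp1:2 pp2:1 pp3:2 pp4:1
Op 6: fork(P0) -> P2. 5 ppages; refcounts: pp0:3 pp1:3 pp2:1 pp3:3 pp4:2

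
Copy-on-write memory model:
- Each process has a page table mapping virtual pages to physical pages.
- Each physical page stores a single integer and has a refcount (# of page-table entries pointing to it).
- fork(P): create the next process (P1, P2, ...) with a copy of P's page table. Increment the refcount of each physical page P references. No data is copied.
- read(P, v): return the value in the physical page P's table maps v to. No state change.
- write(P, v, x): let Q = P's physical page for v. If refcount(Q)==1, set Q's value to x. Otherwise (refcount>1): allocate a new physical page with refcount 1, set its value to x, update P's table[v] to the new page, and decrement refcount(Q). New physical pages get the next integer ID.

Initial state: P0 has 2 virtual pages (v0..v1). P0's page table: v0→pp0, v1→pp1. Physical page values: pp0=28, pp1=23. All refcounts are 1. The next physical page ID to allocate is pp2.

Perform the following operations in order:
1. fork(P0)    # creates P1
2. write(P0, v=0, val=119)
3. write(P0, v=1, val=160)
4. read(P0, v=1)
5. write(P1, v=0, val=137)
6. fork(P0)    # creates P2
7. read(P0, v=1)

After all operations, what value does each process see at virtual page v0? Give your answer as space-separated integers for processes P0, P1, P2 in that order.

Answer: 119 137 119

Derivation:
Op 1: fork(P0) -> P1. 2 ppages; refcounts: pp0:2 pp1:2
Op 2: write(P0, v0, 119). refcount(pp0)=2>1 -> COPY to pp2. 3 ppages; refcounts: pp0:1 pp1:2 pp2:1
Op 3: write(P0, v1, 160). refcount(pp1)=2>1 -> COPY to pp3. 4 ppages; refcounts: pp0:1 pp1:1 pp2:1 pp3:1
Op 4: read(P0, v1) -> 160. No state change.
Op 5: write(P1, v0, 137). refcount(pp0)=1 -> write in place. 4 ppages; refcounts: pp0:1 pp1:1 pp2:1 pp3:1
Op 6: fork(P0) -> P2. 4 ppages; refcounts: pp0:1 pp1:1 pp2:2 pp3:2
Op 7: read(P0, v1) -> 160. No state change.
P0: v0 -> pp2 = 119
P1: v0 -> pp0 = 137
P2: v0 -> pp2 = 119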